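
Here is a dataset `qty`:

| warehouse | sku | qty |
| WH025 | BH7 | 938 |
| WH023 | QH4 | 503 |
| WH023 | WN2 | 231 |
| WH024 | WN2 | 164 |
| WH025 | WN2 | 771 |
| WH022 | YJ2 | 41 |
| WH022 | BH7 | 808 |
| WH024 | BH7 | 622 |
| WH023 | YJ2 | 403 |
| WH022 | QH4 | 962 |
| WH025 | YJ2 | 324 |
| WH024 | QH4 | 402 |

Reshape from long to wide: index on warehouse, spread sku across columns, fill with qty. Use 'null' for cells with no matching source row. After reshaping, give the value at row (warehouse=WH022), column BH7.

808

The long row with warehouse=WH022, sku=BH7 has qty=808.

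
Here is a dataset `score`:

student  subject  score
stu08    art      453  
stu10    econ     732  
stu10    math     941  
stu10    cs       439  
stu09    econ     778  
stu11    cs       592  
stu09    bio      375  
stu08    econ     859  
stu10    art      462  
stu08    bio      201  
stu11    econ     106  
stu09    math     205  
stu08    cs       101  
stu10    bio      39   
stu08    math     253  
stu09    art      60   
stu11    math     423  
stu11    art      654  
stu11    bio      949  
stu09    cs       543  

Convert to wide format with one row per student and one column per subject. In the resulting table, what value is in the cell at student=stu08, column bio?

201

Wide layout: rows indexed by student, columns are the 5 distinct subject values (art, econ, math, cs, bio).
Cell (student=stu08, subject=bio) draws from the long row where student=stu08 and subject=bio, which has score=201.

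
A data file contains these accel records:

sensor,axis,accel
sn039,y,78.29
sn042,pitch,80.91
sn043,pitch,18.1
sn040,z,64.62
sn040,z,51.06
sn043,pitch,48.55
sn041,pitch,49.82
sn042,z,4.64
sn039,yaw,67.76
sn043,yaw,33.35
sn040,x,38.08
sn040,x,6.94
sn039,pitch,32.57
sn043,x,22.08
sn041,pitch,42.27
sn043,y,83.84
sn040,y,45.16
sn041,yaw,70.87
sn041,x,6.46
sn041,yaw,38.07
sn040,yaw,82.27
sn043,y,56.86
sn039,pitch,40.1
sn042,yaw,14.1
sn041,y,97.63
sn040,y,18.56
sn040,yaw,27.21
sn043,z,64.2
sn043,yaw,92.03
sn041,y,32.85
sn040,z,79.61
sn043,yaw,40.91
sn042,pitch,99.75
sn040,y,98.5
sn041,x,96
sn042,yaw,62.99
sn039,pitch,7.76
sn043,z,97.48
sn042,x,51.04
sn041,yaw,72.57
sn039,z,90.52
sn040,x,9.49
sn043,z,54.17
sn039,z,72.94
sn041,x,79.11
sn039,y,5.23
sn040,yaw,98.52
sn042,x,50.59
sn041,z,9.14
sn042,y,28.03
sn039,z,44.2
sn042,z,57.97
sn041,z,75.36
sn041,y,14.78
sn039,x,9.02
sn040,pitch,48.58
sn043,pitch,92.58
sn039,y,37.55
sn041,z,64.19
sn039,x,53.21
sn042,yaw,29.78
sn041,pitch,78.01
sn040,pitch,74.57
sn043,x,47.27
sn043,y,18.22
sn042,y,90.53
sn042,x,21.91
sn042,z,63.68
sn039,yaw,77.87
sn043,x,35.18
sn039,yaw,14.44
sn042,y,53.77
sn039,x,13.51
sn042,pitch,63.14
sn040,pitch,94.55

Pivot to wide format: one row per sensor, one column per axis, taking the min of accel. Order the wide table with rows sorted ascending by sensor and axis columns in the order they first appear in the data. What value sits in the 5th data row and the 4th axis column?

33.35

With rows sorted ascending by sensor, row 5 is sensor=sn043. axis columns in first-appearance order: y, pitch, z, yaw, x; column 4 is yaw.
Long rows with sensor=sn043, axis=yaw: min(33.35, 92.03, 40.91) = 33.35.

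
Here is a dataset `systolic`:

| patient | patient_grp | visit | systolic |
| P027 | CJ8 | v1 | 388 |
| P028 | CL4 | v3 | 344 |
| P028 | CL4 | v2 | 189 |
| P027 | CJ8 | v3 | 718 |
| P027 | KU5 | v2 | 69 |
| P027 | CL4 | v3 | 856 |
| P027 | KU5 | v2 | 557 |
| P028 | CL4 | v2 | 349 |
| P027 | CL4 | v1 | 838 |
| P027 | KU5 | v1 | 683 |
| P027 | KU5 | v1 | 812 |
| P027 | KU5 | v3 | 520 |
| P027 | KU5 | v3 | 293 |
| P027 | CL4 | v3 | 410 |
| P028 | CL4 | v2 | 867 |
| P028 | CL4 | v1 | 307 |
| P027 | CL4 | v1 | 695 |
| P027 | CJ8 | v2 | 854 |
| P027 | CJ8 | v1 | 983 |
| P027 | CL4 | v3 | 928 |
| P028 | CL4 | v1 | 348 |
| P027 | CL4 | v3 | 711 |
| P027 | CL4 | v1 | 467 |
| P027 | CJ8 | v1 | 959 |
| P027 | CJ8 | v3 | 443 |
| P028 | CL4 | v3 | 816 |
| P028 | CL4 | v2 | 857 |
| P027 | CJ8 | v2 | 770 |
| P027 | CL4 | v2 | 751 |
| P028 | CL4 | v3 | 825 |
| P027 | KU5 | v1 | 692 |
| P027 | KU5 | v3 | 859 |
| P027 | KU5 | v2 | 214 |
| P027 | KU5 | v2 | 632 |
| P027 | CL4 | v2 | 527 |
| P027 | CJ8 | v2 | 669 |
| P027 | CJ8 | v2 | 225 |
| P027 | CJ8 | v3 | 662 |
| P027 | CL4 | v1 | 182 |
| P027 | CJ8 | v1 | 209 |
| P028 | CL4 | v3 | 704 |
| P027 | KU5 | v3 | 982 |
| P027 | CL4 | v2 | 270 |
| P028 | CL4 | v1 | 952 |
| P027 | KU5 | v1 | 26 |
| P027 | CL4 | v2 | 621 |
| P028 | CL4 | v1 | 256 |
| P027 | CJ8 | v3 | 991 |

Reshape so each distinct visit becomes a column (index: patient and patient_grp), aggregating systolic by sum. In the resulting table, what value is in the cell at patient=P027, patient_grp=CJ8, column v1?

2539

Rows with patient=P027, patient_grp=CJ8 and visit=v1: systolic values are 388, 983, 959, 209.
388 + 983 + 959 + 209 = 2539.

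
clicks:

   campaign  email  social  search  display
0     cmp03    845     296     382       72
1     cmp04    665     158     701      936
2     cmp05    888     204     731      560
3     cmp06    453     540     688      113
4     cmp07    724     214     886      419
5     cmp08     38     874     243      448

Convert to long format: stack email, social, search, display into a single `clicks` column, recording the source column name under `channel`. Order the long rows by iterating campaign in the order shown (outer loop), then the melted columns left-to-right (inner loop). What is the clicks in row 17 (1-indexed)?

724

24 rows total (6 × 4). Row 17: index ⌊(17-1)/4⌋ = 4 into campaign → cmp07; (17-1) mod 4 = 0 into the melted columns → email.
So row 17 is (cmp07, email, 724); clicks = 724.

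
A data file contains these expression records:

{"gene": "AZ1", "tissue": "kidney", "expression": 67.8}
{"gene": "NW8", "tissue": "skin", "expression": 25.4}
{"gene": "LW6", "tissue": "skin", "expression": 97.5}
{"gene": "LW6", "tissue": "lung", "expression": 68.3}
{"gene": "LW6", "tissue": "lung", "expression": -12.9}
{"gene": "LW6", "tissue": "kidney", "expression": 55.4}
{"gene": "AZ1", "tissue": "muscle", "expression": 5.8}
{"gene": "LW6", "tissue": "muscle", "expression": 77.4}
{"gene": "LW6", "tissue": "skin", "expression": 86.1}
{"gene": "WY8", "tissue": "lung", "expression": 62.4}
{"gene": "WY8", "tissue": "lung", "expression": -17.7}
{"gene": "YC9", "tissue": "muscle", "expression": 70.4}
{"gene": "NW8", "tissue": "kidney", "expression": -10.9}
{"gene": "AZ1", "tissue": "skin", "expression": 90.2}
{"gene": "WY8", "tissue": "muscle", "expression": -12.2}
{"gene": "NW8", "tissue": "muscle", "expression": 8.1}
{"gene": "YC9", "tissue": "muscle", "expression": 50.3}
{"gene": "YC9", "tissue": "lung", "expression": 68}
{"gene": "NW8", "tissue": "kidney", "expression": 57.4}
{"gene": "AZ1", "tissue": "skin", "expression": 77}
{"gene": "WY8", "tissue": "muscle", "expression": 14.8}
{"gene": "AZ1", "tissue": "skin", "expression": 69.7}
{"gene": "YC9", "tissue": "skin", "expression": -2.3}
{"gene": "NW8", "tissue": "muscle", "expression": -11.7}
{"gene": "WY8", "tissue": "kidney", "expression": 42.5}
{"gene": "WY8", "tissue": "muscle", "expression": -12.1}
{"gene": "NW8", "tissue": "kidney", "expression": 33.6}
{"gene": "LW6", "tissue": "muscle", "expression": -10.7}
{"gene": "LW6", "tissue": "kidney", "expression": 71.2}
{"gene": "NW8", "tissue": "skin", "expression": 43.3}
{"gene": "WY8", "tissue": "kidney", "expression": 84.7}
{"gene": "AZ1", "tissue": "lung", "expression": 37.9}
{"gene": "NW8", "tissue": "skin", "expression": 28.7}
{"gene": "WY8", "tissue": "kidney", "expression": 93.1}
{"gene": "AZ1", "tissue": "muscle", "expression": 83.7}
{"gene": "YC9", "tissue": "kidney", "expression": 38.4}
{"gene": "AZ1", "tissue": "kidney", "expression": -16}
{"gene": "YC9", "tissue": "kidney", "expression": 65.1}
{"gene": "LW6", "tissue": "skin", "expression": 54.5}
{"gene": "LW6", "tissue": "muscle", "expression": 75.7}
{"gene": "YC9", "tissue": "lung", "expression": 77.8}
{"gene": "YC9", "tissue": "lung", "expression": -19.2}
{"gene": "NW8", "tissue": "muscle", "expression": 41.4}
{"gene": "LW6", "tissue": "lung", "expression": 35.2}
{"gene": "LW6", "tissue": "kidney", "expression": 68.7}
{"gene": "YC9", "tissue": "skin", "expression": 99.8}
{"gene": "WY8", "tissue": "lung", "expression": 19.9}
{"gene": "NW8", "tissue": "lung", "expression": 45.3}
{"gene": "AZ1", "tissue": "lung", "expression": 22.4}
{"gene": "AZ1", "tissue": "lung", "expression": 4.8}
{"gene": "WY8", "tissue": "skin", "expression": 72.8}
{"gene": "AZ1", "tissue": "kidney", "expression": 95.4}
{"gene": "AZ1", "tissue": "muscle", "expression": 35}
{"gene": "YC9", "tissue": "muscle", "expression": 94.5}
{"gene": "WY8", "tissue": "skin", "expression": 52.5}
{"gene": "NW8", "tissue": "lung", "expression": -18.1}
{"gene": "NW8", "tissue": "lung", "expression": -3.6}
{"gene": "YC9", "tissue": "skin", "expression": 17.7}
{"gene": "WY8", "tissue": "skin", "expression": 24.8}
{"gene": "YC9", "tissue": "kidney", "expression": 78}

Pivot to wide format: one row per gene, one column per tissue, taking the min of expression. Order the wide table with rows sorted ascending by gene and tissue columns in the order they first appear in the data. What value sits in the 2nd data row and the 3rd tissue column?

-12.9

With rows sorted ascending by gene, row 2 is gene=LW6. tissue columns in first-appearance order: kidney, skin, lung, muscle; column 3 is lung.
Long rows with gene=LW6, tissue=lung: min(68.3, -12.9, 35.2) = -12.9.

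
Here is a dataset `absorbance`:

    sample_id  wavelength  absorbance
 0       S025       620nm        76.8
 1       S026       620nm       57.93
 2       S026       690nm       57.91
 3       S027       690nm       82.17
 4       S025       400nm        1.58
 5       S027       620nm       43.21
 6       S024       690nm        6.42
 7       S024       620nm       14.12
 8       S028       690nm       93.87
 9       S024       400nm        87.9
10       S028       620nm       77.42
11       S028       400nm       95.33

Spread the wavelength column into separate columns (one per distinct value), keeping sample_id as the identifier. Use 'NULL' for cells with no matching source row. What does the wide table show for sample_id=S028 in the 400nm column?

The long row with sample_id=S028, wavelength=400nm has absorbance=95.33.

95.33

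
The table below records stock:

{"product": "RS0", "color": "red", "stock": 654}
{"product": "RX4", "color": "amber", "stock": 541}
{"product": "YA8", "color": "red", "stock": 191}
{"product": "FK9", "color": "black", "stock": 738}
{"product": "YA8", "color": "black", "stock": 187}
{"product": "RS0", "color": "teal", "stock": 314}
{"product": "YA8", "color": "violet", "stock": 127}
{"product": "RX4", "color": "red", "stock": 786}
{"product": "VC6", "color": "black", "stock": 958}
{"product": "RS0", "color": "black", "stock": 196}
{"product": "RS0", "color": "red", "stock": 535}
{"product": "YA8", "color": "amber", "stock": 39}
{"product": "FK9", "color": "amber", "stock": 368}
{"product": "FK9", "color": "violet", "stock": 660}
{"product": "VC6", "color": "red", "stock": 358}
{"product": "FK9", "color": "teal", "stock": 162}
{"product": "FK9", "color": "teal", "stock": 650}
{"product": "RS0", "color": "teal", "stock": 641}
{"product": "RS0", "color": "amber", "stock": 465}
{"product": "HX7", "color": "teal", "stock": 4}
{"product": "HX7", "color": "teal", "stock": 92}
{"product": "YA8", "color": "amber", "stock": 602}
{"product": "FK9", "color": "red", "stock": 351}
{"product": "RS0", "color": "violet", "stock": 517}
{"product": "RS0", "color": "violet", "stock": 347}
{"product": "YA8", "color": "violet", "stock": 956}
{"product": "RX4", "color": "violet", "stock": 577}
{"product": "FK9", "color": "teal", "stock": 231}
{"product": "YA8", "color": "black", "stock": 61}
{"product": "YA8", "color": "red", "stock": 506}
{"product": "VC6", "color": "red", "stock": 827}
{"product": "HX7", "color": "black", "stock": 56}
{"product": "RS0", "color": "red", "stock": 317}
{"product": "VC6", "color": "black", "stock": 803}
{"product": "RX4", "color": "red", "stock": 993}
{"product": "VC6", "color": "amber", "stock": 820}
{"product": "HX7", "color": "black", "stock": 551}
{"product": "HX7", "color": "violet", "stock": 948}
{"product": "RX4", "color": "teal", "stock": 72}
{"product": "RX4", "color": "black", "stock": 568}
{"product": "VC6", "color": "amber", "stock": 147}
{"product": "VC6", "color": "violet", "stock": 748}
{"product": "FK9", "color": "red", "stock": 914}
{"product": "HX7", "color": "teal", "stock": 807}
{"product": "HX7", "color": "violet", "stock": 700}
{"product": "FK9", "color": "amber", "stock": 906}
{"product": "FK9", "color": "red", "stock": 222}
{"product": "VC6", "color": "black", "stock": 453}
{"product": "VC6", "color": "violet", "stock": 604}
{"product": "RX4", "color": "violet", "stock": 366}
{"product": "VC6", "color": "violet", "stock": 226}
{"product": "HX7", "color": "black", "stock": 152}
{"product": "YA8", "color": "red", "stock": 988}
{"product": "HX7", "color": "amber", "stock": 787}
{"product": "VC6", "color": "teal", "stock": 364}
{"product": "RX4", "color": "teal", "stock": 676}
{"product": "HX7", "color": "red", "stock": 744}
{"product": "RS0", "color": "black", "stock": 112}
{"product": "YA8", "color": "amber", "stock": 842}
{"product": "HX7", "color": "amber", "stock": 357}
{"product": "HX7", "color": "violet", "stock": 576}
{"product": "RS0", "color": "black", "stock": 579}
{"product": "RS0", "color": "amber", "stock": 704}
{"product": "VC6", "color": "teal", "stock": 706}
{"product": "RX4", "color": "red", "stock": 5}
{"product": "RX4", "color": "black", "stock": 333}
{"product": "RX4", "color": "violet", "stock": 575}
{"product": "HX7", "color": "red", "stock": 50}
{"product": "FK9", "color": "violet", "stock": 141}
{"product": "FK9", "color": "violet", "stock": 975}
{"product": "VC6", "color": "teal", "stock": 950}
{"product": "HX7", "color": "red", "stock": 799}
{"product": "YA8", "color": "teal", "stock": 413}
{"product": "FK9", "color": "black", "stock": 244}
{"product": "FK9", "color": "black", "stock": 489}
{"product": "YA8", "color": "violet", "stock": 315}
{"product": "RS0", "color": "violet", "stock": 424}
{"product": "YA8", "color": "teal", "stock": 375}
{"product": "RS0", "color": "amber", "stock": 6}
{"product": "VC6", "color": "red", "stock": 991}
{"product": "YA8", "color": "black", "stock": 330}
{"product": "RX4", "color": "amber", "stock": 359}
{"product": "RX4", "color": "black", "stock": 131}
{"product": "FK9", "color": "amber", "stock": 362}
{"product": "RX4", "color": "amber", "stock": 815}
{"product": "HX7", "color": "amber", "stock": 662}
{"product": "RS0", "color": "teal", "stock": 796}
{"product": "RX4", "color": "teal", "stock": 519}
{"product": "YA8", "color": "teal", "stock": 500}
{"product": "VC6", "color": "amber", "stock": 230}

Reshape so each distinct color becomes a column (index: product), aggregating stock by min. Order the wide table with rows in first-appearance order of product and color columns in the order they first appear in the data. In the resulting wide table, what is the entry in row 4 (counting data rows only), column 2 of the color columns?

362

With rows in first-appearance order of product, row 4 is product=FK9. color columns in first-appearance order: red, amber, black, teal, violet; column 2 is amber.
Long rows with product=FK9, color=amber: min(368, 906, 362) = 362.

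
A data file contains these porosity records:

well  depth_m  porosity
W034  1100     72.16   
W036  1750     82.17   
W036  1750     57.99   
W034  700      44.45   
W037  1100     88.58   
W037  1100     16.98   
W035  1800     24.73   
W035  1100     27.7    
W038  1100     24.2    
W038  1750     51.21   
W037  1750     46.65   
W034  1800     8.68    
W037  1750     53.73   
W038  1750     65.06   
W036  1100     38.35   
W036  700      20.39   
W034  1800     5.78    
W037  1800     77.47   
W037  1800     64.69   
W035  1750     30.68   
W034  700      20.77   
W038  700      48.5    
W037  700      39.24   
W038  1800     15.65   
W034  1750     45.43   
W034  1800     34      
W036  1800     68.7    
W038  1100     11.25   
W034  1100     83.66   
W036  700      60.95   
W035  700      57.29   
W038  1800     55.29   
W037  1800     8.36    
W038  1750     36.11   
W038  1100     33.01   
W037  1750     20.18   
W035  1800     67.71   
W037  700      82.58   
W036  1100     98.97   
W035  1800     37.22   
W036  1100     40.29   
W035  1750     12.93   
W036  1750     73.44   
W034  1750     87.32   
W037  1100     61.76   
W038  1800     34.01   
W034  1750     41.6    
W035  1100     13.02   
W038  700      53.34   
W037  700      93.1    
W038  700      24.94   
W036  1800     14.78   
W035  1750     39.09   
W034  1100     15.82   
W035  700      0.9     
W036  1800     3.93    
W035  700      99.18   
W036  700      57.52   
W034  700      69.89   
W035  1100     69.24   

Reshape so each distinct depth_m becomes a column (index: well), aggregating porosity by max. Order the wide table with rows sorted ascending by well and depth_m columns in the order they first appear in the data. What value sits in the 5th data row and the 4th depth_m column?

With rows sorted ascending by well, row 5 is well=W038. depth_m columns in first-appearance order: 1100, 1750, 700, 1800; column 4 is 1800.
Long rows with well=W038, depth_m=1800: max(15.65, 55.29, 34.01) = 55.29.

55.29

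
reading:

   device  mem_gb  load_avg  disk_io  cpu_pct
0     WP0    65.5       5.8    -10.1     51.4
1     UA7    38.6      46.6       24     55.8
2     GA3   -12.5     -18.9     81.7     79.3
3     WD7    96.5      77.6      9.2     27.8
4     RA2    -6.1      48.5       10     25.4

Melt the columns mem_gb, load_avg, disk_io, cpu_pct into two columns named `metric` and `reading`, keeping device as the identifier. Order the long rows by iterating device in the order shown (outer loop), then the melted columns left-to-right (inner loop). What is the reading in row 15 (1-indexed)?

9.2

20 rows total (5 × 4). Row 15: index ⌊(15-1)/4⌋ = 3 into device → WD7; (15-1) mod 4 = 2 into the melted columns → disk_io.
So row 15 is (WD7, disk_io, 9.2); reading = 9.2.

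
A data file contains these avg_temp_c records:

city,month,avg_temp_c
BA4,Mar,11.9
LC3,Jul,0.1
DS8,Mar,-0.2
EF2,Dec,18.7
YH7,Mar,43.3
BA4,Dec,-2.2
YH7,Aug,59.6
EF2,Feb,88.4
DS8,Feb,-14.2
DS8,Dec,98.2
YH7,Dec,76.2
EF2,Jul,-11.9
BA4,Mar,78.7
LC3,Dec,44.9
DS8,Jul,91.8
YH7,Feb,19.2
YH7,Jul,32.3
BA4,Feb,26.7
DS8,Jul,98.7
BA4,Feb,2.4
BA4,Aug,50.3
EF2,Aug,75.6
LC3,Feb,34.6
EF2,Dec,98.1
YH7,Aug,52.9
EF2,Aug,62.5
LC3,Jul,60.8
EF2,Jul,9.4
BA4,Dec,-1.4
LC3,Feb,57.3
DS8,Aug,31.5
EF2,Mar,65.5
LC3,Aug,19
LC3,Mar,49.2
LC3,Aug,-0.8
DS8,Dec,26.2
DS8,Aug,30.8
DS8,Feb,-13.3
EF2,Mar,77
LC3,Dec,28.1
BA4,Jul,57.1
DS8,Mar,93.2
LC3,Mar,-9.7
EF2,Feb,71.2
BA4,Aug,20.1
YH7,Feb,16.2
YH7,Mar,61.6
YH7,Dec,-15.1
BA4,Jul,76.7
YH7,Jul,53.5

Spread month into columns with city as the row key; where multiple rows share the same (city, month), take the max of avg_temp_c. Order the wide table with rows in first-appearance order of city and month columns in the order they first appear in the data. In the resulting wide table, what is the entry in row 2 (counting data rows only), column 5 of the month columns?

With rows in first-appearance order of city, row 2 is city=LC3. month columns in first-appearance order: Mar, Jul, Dec, Aug, Feb; column 5 is Feb.
Long rows with city=LC3, month=Feb: max(34.6, 57.3) = 57.3.

57.3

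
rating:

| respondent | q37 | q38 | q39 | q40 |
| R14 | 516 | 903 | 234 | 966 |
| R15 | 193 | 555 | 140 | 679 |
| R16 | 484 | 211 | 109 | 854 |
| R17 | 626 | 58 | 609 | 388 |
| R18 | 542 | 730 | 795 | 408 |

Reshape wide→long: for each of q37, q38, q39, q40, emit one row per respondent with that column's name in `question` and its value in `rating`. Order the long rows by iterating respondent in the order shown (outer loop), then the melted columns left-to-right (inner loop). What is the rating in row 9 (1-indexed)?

20 rows total (5 × 4). Row 9: index ⌊(9-1)/4⌋ = 2 into respondent → R16; (9-1) mod 4 = 0 into the melted columns → q37.
So row 9 is (R16, q37, 484); rating = 484.

484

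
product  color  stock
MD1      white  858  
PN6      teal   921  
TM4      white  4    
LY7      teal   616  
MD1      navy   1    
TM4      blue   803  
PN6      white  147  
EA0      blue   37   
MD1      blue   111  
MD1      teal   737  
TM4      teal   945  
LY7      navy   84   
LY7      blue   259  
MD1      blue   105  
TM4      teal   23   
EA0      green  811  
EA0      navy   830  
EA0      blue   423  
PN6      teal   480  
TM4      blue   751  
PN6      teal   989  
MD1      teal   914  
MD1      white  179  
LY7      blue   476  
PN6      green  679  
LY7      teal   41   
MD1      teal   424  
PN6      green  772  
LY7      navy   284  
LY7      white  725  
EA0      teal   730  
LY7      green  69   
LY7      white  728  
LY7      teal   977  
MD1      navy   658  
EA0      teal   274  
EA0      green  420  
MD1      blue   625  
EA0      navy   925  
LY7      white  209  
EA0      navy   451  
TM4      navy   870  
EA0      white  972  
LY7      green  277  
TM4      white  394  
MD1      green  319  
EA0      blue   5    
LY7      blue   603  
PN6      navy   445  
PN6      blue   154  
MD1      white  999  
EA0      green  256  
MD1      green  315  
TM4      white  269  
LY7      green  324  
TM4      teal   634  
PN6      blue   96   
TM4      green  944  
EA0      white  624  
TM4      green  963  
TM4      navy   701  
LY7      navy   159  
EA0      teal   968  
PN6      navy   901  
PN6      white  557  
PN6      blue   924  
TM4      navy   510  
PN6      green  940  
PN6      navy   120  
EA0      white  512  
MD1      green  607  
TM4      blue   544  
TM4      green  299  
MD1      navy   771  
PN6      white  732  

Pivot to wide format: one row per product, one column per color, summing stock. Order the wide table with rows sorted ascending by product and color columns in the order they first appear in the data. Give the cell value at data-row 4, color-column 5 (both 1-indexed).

2391

With rows sorted ascending by product, row 4 is product=PN6. color columns in first-appearance order: white, teal, navy, blue, green; column 5 is green.
Long rows with product=PN6, color=green: 679 + 772 + 940 = 2391.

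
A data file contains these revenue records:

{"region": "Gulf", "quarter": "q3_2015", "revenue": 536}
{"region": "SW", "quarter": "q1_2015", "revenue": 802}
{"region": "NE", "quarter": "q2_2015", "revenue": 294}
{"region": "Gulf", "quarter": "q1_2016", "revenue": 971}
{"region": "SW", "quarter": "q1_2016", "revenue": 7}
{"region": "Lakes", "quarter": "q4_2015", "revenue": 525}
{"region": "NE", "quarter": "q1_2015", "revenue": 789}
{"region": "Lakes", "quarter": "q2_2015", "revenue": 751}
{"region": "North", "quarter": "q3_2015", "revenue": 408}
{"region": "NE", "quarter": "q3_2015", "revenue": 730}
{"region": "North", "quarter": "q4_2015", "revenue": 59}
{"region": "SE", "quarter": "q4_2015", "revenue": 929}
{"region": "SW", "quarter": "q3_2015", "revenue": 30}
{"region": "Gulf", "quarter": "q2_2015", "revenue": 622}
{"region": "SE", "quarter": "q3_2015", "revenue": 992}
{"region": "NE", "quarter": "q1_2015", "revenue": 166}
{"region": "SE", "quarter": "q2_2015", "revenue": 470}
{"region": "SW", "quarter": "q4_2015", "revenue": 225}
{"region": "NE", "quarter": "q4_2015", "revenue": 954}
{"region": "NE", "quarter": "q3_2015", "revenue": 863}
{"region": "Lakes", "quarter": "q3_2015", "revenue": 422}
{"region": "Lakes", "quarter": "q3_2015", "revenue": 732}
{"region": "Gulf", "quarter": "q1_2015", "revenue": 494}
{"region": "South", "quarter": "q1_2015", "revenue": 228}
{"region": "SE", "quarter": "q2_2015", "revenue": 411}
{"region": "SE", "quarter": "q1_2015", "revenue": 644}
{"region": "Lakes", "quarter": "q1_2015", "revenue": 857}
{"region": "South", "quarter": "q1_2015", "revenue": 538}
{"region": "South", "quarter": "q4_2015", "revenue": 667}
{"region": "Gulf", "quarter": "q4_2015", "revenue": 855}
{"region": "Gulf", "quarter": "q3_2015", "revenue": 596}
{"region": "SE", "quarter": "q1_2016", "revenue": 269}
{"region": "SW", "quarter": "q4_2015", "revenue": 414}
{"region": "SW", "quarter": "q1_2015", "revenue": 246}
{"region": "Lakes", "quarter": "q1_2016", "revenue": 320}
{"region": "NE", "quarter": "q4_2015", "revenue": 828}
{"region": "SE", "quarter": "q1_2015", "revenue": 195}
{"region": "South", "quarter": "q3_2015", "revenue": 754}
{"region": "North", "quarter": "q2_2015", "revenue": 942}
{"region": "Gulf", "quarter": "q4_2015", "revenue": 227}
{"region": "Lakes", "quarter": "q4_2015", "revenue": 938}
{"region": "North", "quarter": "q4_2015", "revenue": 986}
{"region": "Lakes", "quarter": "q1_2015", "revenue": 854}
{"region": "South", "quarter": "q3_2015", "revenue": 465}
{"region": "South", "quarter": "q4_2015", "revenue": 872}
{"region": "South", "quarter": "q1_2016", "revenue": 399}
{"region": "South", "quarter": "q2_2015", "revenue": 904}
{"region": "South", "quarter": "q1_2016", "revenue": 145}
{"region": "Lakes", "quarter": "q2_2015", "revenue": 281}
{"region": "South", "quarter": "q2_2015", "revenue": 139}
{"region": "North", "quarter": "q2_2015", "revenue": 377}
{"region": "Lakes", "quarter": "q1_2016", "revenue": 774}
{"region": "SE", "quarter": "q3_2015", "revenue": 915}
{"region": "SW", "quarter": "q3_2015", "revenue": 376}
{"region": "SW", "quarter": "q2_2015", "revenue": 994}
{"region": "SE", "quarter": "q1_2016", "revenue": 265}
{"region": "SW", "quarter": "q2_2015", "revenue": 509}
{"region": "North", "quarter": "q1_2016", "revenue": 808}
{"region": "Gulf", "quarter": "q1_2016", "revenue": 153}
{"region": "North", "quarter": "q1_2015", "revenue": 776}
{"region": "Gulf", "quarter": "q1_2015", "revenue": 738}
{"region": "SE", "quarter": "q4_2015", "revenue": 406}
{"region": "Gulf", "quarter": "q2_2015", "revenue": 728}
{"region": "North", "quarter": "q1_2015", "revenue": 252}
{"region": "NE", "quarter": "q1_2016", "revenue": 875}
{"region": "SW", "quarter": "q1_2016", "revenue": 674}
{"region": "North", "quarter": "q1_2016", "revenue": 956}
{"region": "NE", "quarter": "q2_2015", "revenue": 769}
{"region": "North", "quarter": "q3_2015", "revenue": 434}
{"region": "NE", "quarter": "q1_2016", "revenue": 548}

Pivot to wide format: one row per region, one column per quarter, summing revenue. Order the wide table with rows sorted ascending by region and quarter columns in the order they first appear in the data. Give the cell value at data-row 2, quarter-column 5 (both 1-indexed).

With rows sorted ascending by region, row 2 is region=Lakes. quarter columns in first-appearance order: q3_2015, q1_2015, q2_2015, q1_2016, q4_2015; column 5 is q4_2015.
Long rows with region=Lakes, quarter=q4_2015: 525 + 938 = 1463.

1463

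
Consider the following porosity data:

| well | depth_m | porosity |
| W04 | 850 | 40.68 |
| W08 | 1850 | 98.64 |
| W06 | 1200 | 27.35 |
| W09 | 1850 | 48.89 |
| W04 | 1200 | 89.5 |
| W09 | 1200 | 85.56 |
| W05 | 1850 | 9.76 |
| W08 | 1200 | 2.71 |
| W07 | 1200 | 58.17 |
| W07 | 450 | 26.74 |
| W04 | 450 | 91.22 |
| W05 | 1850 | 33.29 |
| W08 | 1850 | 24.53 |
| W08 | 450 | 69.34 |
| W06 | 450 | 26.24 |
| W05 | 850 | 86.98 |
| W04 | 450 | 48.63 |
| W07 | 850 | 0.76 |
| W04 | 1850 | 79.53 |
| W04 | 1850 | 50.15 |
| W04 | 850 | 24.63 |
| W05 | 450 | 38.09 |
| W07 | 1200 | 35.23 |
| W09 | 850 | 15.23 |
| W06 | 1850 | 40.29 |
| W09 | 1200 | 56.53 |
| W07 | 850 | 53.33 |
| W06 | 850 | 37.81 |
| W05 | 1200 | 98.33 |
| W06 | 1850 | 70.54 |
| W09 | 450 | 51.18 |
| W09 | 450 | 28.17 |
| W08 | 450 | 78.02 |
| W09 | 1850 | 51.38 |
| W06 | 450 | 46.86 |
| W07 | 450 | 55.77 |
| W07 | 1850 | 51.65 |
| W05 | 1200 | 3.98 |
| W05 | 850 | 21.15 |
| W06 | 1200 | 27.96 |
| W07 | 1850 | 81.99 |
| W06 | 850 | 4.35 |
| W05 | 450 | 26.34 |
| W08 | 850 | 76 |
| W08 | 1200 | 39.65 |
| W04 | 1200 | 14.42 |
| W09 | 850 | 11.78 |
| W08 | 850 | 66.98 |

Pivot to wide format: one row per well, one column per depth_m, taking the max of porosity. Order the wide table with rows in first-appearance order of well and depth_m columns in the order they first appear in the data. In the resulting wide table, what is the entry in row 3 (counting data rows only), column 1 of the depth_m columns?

With rows in first-appearance order of well, row 3 is well=W06. depth_m columns in first-appearance order: 850, 1850, 1200, 450; column 1 is 850.
Long rows with well=W06, depth_m=850: max(37.81, 4.35) = 37.81.

37.81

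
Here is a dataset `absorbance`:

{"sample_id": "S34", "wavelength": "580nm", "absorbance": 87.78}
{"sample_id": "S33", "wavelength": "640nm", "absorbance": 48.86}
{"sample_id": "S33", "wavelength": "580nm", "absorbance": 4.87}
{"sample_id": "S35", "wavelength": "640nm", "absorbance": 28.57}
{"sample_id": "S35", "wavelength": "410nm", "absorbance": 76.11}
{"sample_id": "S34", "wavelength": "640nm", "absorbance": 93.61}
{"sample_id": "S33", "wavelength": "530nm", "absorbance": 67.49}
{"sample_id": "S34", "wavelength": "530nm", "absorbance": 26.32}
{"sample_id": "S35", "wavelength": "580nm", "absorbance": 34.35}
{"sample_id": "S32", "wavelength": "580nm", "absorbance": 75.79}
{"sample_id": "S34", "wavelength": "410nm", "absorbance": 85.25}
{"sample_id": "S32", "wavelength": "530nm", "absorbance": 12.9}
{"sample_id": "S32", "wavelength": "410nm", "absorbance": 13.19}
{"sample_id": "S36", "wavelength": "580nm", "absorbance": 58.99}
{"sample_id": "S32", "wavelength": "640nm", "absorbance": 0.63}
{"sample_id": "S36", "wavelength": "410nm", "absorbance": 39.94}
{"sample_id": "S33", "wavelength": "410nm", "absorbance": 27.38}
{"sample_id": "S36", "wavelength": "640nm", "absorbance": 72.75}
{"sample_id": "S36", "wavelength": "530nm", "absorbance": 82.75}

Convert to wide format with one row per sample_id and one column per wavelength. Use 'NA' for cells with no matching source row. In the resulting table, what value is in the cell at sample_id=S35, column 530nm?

NA

No long-format row has sample_id=S35 and wavelength=530nm, so the cell is NA.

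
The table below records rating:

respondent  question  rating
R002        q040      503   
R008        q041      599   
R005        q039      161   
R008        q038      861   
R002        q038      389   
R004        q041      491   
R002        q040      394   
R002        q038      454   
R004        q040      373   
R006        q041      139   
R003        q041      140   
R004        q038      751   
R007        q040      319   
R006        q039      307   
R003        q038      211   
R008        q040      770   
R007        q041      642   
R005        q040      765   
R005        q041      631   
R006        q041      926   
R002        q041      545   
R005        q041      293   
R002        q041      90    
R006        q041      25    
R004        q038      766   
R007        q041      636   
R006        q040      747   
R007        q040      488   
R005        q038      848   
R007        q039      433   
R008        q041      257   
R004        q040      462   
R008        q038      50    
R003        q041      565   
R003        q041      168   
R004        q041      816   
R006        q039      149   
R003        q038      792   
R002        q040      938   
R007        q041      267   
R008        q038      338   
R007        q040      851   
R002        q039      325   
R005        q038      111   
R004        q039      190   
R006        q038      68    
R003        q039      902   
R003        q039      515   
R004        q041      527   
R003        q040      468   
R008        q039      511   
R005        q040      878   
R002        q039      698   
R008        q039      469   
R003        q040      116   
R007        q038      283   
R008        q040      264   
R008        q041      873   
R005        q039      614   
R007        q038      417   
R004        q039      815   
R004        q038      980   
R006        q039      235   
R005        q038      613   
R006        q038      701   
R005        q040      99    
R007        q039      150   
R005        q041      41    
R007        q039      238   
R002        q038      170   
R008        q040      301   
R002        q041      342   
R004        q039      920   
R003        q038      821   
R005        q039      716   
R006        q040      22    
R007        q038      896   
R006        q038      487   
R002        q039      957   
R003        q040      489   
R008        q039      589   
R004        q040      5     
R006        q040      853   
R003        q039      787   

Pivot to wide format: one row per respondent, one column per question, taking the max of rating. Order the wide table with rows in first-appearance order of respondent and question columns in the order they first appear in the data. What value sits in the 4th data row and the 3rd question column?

With rows in first-appearance order of respondent, row 4 is respondent=R004. question columns in first-appearance order: q040, q041, q039, q038; column 3 is q039.
Long rows with respondent=R004, question=q039: max(190, 815, 920) = 920.

920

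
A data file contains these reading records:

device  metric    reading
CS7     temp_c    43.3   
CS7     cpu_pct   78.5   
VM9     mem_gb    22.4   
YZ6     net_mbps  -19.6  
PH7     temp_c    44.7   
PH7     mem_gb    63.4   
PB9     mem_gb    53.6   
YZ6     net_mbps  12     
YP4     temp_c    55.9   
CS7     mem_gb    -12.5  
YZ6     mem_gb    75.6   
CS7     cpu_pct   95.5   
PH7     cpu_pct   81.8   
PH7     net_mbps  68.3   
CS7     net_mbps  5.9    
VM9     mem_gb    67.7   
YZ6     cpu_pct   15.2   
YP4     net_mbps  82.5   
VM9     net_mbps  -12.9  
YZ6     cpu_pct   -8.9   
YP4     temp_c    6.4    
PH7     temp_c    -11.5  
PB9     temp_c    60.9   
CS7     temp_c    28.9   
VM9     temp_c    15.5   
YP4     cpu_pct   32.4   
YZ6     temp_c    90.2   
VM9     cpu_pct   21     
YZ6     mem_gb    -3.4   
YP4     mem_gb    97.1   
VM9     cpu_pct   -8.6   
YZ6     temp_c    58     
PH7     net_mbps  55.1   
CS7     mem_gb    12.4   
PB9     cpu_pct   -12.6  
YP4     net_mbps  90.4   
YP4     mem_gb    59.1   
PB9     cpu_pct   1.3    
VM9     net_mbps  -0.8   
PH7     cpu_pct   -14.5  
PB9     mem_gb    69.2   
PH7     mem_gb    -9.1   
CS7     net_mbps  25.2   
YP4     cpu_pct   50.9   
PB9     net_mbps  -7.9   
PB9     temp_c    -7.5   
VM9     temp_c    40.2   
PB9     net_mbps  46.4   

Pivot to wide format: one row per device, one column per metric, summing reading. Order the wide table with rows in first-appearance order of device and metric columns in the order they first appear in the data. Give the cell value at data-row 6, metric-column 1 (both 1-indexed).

62.3

With rows in first-appearance order of device, row 6 is device=YP4. metric columns in first-appearance order: temp_c, cpu_pct, mem_gb, net_mbps; column 1 is temp_c.
Long rows with device=YP4, metric=temp_c: 55.9 + 6.4 = 62.3.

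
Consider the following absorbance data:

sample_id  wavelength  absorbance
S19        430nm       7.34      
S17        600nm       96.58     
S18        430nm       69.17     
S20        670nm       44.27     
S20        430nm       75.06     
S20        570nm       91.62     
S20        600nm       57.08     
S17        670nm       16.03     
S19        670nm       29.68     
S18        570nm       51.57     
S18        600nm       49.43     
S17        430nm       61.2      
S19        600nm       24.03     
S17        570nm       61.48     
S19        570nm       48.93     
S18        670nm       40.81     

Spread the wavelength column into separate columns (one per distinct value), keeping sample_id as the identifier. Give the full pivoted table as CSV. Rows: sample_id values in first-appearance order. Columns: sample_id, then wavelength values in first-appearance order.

Columns: sample_id plus the 4 distinct wavelength values (430nm, 600nm, 670nm, 570nm).
For example, row S19 column 430nm takes absorbance=7.34 from the long row (S19, 430nm).

sample_id,430nm,600nm,670nm,570nm
S19,7.34,24.03,29.68,48.93
S17,61.2,96.58,16.03,61.48
S18,69.17,49.43,40.81,51.57
S20,75.06,57.08,44.27,91.62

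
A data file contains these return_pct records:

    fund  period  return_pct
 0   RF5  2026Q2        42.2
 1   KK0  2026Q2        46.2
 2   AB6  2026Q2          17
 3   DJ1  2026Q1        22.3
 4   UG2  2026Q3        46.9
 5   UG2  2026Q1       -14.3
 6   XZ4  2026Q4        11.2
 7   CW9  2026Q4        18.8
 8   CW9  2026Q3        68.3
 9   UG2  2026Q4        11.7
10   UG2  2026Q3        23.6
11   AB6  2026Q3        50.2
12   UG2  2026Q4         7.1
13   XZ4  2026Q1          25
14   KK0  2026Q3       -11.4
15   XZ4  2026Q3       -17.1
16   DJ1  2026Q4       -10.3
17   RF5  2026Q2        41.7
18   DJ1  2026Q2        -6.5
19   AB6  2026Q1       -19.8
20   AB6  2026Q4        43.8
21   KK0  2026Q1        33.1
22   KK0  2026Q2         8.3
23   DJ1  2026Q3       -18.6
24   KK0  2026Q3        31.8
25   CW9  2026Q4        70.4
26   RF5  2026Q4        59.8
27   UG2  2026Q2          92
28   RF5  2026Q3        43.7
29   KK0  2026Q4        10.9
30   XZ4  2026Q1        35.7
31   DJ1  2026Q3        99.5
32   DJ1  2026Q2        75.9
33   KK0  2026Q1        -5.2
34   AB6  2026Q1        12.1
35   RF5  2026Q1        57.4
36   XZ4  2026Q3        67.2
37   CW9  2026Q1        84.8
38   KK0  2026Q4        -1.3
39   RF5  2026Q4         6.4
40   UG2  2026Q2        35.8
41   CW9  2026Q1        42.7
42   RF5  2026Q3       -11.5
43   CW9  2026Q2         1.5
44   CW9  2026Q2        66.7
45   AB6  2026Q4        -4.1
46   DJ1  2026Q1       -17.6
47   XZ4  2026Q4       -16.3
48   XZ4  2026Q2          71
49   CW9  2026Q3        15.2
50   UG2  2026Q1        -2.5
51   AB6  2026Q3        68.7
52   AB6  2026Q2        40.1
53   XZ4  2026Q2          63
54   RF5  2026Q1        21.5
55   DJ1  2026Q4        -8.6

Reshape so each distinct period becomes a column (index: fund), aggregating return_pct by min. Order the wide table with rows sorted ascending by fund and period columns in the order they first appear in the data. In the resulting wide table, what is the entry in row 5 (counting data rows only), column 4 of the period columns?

With rows sorted ascending by fund, row 5 is fund=RF5. period columns in first-appearance order: 2026Q2, 2026Q1, 2026Q3, 2026Q4; column 4 is 2026Q4.
Long rows with fund=RF5, period=2026Q4: min(59.8, 6.4) = 6.4.

6.4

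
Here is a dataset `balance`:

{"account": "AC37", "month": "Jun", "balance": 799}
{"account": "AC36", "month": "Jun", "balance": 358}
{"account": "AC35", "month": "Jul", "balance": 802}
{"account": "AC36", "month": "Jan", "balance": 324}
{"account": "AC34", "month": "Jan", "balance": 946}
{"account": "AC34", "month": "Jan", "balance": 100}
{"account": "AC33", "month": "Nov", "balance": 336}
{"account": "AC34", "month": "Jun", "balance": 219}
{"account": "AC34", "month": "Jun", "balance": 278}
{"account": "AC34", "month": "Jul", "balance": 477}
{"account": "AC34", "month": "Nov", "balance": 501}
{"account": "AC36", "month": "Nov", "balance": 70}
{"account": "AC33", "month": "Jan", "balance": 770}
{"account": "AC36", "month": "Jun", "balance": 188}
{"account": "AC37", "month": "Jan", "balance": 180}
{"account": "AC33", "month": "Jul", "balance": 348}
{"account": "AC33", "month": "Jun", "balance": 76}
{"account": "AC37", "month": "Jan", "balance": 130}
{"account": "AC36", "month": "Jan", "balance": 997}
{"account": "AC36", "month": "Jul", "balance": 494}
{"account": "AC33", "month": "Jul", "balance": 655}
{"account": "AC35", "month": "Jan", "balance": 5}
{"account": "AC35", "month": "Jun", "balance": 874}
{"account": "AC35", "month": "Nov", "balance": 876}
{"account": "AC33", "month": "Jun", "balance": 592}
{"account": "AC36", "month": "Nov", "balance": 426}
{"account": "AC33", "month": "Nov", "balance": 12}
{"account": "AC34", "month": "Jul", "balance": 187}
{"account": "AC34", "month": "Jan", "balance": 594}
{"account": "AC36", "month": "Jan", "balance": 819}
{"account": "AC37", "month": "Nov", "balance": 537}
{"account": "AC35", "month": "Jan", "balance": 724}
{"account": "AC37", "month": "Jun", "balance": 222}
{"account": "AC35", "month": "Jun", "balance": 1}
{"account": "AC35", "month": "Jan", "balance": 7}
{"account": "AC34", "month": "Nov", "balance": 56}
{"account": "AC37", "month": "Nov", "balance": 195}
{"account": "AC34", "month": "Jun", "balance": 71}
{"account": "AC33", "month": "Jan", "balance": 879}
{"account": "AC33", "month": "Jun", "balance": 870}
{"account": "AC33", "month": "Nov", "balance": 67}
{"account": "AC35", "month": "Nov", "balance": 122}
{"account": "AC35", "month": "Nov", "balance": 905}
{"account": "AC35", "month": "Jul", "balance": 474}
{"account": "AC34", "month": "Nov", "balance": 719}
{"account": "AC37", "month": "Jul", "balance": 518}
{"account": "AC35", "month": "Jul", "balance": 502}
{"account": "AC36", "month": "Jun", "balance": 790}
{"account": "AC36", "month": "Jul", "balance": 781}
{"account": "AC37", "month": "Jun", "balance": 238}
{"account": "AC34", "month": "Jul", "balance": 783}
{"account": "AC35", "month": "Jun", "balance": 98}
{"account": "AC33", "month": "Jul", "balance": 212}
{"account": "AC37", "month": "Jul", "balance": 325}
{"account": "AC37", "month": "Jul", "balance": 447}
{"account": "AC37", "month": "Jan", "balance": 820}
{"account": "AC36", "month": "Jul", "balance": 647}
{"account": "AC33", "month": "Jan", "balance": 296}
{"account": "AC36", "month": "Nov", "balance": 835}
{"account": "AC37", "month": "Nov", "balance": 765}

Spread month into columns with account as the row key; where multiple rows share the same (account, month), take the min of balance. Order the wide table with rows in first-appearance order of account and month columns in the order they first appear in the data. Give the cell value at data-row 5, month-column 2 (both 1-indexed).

With rows in first-appearance order of account, row 5 is account=AC33. month columns in first-appearance order: Jun, Jul, Jan, Nov; column 2 is Jul.
Long rows with account=AC33, month=Jul: min(348, 655, 212) = 212.

212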